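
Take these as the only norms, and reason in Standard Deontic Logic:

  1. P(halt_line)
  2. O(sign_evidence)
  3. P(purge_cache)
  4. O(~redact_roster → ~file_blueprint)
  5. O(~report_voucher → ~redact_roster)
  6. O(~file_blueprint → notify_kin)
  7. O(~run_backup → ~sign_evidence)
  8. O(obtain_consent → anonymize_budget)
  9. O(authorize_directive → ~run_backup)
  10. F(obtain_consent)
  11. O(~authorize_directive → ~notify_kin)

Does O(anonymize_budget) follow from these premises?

No

Premise 8 is O(obtain_consent → anonymize_budget), but O(obtain_consent) is not derivable from the premises, so it does not yield O(anonymize_budget).
No other premise forces O(anonymize_budget). An ideal world satisfying every premise can still have anonymize_budget false, so O(anonymize_budget) is not derivable.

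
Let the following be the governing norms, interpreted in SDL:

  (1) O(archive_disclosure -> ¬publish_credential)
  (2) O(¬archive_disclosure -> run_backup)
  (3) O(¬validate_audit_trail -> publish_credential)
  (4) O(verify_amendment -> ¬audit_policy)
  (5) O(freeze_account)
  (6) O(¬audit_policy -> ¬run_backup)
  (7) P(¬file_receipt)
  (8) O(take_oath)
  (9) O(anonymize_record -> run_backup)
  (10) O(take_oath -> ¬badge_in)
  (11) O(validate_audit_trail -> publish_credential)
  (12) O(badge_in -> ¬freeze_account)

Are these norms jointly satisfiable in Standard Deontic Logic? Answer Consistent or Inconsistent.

Consistent

Premise 12 is O(badge_in -> ¬freeze_account), but O(badge_in) is not derivable from the premises, so it does not yield O(¬freeze_account).
So O(¬freeze_account) is not derivable, and the apparent clash with O(freeze_account) does not arise.
A world satisfying every obligation exists (e.g. anonymize_record=false, archive_disclosure=false, audit_policy=true, badge_in=false, file_receipt=false, freeze_account=true, publish_credential=true, run_backup=true, take_oath=true, validate_audit_trail=false, verify_amendment=false); no atom is both obligatory and forbidden, so the set is consistent.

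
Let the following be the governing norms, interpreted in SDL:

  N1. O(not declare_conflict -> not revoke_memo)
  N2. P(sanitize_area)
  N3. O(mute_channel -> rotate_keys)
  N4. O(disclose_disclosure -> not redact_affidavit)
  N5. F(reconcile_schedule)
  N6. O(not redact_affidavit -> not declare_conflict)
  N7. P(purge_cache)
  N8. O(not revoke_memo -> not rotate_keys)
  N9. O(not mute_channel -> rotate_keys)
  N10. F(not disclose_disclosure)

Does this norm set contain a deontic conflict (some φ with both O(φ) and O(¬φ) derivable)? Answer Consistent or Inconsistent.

By case analysis on not mute_channel: premise 9 gives O(not mute_channel -> rotate_keys) and premise 3 gives O(mute_channel -> rotate_keys), so O(rotate_keys) either way.
The contrapositive of premise 8 (O(not revoke_memo -> not rotate_keys)) is O(rotate_keys -> revoke_memo), and O(rotate_keys) is already established, so O(revoke_memo).
Premise 1, O(not declare_conflict -> not revoke_memo), contraposes to O(revoke_memo -> declare_conflict); with O(revoke_memo) we get O(declare_conflict).
Premise 6 is O(not redact_affidavit -> not declare_conflict); contrapositively O(declare_conflict -> redact_affidavit). Since O(declare_conflict) holds, K gives O(redact_affidavit).
The contrapositive of premise 4 (O(disclose_disclosure -> not redact_affidavit)) is O(redact_affidavit -> not disclose_disclosure), and O(redact_affidavit) is already established, so O(not disclose_disclosure).
However, F(not disclose_disclosure) at premise 10 amounts to O(disclose_disclosure).
We now have both O(not disclose_disclosure) and O(disclose_disclosure) — disclose_disclosure is simultaneously obligatory and forbidden, violating the D-axiom.

Inconsistent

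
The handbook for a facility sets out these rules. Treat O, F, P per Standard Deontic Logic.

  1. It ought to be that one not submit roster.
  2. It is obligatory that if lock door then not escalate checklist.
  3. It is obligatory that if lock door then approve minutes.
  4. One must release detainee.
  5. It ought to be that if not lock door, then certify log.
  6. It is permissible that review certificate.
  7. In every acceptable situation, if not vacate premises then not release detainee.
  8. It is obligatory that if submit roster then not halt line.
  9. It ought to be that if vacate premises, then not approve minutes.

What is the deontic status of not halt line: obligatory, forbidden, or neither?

Premise 8 is O(submit_roster → ¬halt_line), but O(submit_roster) is not derivable from the premises, so it does not yield O(¬halt_line).
No premise or chain of K-axiom applications forces O(¬halt_line), and none forces O(halt_line). So ¬halt_line is neither obligatory nor forbidden under these norms.

Neither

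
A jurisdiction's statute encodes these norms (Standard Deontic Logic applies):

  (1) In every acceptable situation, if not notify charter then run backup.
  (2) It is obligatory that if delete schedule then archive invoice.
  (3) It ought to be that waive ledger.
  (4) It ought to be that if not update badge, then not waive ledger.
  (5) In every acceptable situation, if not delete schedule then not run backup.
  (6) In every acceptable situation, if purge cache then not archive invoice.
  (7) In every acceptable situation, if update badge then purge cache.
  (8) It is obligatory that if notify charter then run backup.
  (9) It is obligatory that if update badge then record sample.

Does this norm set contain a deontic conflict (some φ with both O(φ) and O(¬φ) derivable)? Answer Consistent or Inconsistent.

Inconsistent

Premises 8 and 1 are O(notify_charter → run_backup) and O(¬notify_charter → run_backup); every ideal world satisfies notify_charter or ¬notify_charter, so in either case run_backup holds — hence O(run_backup).
Premise 5 is O(¬delete_schedule → ¬run_backup); contrapositively O(run_backup → delete_schedule). Since O(run_backup) holds, K gives O(delete_schedule).
From O(delete_schedule) and premise 2, O(delete_schedule → archive_invoice), we obtain O(archive_invoice).
Premise 6 is O(purge_cache → ¬archive_invoice); contrapositively O(archive_invoice → ¬purge_cache). Since O(archive_invoice) holds, K gives O(¬purge_cache).
Premise 7 is O(update_badge → purge_cache); contrapositively O(¬purge_cache → ¬update_badge). Since O(¬purge_cache) holds, K gives O(¬update_badge).
Premise 4 is O(¬update_badge → ¬waive_ledger); since O(¬update_badge), deontic closure gives O(¬waive_ledger).
However, premise 3 gives O(waive_ledger).
We now have both O(¬waive_ledger) and O(waive_ledger) — waive_ledger is simultaneously obligatory and forbidden, violating the D-axiom.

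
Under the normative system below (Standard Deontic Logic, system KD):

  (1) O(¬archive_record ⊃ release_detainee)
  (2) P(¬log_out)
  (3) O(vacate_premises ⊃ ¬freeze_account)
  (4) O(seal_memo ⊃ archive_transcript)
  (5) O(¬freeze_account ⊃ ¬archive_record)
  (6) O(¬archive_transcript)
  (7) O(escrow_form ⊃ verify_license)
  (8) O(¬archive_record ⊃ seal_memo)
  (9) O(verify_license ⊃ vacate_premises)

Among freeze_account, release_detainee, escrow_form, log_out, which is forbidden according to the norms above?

Premise 6 states O(¬archive_transcript) outright.
Premise 4 is O(seal_memo ⊃ archive_transcript); contrapositively O(¬archive_transcript ⊃ ¬seal_memo). Since O(¬archive_transcript) holds, K gives O(¬seal_memo).
The contrapositive of premise 8 (O(¬archive_record ⊃ seal_memo)) is O(¬seal_memo ⊃ archive_record), and O(¬seal_memo) is already established, so O(archive_record).
The contrapositive of premise 5 (O(¬freeze_account ⊃ ¬archive_record)) is O(archive_record ⊃ freeze_account), and O(archive_record) is already established, so O(freeze_account).
Premise 3, O(vacate_premises ⊃ ¬freeze_account), contraposes to O(freeze_account ⊃ ¬vacate_premises); with O(freeze_account) we get O(¬vacate_premises).
Premise 9, O(verify_license ⊃ vacate_premises), contraposes to O(¬vacate_premises ⊃ ¬verify_license); with O(¬vacate_premises) we get O(¬verify_license).
Premise 7 is O(escrow_form ⊃ verify_license); contrapositively O(¬verify_license ⊃ ¬escrow_form). Since O(¬verify_license) holds, K gives O(¬escrow_form).
So O(¬escrow_form) holds, i.e. escrow_form is forbidden. None of the other listed options is forbidden under the premises.

escrow_form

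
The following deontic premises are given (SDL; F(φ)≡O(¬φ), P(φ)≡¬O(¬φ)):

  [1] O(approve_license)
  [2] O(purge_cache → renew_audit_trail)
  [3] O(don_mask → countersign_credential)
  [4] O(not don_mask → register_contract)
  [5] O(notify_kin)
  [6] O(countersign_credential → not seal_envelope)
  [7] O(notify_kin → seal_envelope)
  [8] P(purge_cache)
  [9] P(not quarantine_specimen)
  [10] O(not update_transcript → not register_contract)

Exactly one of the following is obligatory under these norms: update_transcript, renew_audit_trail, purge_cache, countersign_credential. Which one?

update_transcript

Premise 5 states O(notify_kin) outright.
Premise 7 is O(notify_kin → seal_envelope); since O(notify_kin), deontic closure gives O(seal_envelope).
Premise 6 is O(countersign_credential → not seal_envelope); contrapositively O(seal_envelope → not countersign_credential). Since O(seal_envelope) holds, K gives O(not countersign_credential).
Premise 3 is O(don_mask → countersign_credential); contrapositively O(not countersign_credential → not don_mask). Since O(not countersign_credential) holds, K gives O(not don_mask).
With premise 4, O(not don_mask → register_contract), the K-axiom yields O(register_contract).
The contrapositive of premise 10 (O(not update_transcript → not register_contract)) is O(register_contract → update_transcript), and O(register_contract) is already established, so O(update_transcript).
So O(update_transcript) holds — update_transcript is obligatory. None of the other listed options is made obligatory by any chain of premises.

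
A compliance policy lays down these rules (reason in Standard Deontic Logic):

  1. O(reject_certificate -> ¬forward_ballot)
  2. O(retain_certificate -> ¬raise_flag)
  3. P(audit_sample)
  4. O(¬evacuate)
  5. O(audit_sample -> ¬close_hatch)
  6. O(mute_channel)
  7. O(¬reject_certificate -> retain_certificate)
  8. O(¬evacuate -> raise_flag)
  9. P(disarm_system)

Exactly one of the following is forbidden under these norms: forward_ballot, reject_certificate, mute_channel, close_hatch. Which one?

Premise 4 gives O(¬evacuate).
With premise 8, O(¬evacuate -> raise_flag), the K-axiom yields O(raise_flag).
Premise 2 is O(retain_certificate -> ¬raise_flag); contrapositively O(raise_flag -> ¬retain_certificate). Since O(raise_flag) holds, K gives O(¬retain_certificate).
The contrapositive of premise 7 (O(¬reject_certificate -> retain_certificate)) is O(¬retain_certificate -> reject_certificate), and O(¬retain_certificate) is already established, so O(reject_certificate).
Applying K to premise 1 (O(reject_certificate -> ¬forward_ballot)) and O(reject_certificate) yields O(¬forward_ballot).
So O(¬forward_ballot) holds, i.e. forward_ballot is forbidden. None of the other listed options is forbidden under the premises.

forward_ballot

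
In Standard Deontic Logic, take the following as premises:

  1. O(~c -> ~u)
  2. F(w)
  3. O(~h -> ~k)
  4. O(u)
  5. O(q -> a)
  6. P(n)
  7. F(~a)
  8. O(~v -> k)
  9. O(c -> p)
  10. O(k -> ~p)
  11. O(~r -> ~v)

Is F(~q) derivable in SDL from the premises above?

No

Premise 5 is O(q -> a); even if O(a) held, inferring O(q) would be affirming the consequent — invalid.
No other premise forces O(q). An ideal world satisfying every premise can still have ~q true, so F(~q) is not derivable.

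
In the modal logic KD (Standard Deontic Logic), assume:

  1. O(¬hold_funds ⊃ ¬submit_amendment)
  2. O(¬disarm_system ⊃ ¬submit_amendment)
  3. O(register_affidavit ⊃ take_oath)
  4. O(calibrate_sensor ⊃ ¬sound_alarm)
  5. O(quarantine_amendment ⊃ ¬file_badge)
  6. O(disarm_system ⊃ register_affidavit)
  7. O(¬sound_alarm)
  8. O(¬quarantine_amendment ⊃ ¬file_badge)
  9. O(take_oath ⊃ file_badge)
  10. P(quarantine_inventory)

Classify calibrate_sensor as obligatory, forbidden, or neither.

Neither

Premise 4 is O(calibrate_sensor ⊃ ¬sound_alarm); even if O(¬sound_alarm) held, inferring O(calibrate_sensor) would be affirming the consequent — invalid.
No premise or chain of K-axiom applications forces O(calibrate_sensor), and none forces O(¬calibrate_sensor). So calibrate_sensor is neither obligatory nor forbidden under these norms.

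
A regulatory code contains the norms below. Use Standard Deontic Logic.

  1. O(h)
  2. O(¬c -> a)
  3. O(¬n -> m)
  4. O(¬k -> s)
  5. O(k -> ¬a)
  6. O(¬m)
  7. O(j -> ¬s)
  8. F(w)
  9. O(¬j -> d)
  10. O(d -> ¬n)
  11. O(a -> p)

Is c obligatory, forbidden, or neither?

Obligatory

Premise 6 states O(¬m) outright.
Premise 3, O(¬n -> m), contraposes to O(¬m -> n); with O(¬m) we get O(n).
Premise 10, O(d -> ¬n), contraposes to O(n -> ¬d); with O(n) we get O(¬d).
The contrapositive of premise 9 (O(¬j -> d)) is O(¬d -> j), and O(¬d) is already established, so O(j).
From O(j) and premise 7, O(j -> ¬s), we obtain O(¬s).
Premise 4 is O(¬k -> s); contrapositively O(¬s -> k). Since O(¬s) holds, K gives O(k).
Premise 5 is O(k -> ¬a); since O(k), deontic closure gives O(¬a).
Premise 2 is O(¬c -> a); contrapositively O(¬a -> c). Since O(¬a) holds, K gives O(c).
Premises 1, 8, 11 do not contribute to this derivation.
Hence c is obligatory.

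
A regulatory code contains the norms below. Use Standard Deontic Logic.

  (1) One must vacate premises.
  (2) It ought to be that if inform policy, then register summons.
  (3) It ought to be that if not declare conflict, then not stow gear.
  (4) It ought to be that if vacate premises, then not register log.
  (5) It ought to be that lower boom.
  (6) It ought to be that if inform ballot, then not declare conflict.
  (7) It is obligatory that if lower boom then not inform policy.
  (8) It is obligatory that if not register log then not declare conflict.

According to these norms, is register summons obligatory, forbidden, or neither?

Premise 2 is O(inform_policy → register_summons), but O(inform_policy) is not derivable from the premises, so it does not yield O(register_summons).
No premise or chain of K-axiom applications forces O(register_summons), and none forces O(¬register_summons). So register_summons is neither obligatory nor forbidden under these norms.

Neither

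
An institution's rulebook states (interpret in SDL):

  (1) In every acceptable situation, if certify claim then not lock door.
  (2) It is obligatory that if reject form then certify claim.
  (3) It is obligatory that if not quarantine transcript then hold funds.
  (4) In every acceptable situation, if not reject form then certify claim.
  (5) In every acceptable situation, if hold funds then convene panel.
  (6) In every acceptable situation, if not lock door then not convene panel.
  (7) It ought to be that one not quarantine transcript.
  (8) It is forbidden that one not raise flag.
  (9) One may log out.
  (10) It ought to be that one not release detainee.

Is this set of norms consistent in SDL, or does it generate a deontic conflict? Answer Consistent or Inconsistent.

Inconsistent

Premises 2 and 4 cover both cases: O(reject_form → certify_claim) and O(¬reject_form → certify_claim). Since reject_form ∨ ¬reject_form is a tautology, O(certify_claim) follows.
With premise 1, O(certify_claim → ¬lock_door), the K-axiom yields O(¬lock_door).
Premise 6 is O(¬lock_door → ¬convene_panel); since O(¬lock_door), deontic closure gives O(¬convene_panel).
Premise 5 is O(hold_funds → convene_panel); contrapositively O(¬convene_panel → ¬hold_funds). Since O(¬convene_panel) holds, K gives O(¬hold_funds).
Premise 3, O(¬quarantine_transcript → hold_funds), contraposes to O(¬hold_funds → quarantine_transcript); with O(¬hold_funds) we get O(quarantine_transcript).
Yet premise 7 states O(¬quarantine_transcript).
We now have both O(quarantine_transcript) and O(¬quarantine_transcript) — quarantine_transcript is simultaneously obligatory and forbidden, violating the D-axiom.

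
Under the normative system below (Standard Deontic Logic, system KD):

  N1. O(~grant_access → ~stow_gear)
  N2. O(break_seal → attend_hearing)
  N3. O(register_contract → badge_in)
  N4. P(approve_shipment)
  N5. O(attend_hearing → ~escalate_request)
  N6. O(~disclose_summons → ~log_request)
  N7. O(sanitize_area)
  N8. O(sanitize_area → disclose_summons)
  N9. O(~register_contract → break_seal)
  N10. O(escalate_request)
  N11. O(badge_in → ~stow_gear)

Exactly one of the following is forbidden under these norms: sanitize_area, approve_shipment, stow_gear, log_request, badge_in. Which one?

Premise 10 states O(escalate_request) outright.
The contrapositive of premise 5 (O(attend_hearing → ~escalate_request)) is O(escalate_request → ~attend_hearing), and O(escalate_request) is already established, so O(~attend_hearing).
The contrapositive of premise 2 (O(break_seal → attend_hearing)) is O(~attend_hearing → ~break_seal), and O(~attend_hearing) is already established, so O(~break_seal).
Premise 9, O(~register_contract → break_seal), contraposes to O(~break_seal → register_contract); with O(~break_seal) we get O(register_contract).
With premise 3, O(register_contract → badge_in), the K-axiom yields O(badge_in).
Premise 11 is O(badge_in → ~stow_gear); since O(badge_in), deontic closure gives O(~stow_gear).
So O(~stow_gear) holds, i.e. stow_gear is forbidden. None of the other listed options is forbidden under the premises.

stow_gear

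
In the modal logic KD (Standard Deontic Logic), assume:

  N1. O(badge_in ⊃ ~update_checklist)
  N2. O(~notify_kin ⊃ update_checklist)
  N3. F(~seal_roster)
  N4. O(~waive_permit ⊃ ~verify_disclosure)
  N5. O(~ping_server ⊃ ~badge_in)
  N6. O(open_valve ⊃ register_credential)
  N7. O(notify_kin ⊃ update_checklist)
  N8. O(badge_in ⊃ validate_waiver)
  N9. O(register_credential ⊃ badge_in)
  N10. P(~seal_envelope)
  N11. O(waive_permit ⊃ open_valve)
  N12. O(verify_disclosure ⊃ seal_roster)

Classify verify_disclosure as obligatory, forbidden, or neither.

Forbidden

Premises 2 and 7 cover both cases: O(~notify_kin ⊃ update_checklist) and O(notify_kin ⊃ update_checklist). Since ~notify_kin ∨ notify_kin is a tautology, O(update_checklist) follows.
Premise 1, O(badge_in ⊃ ~update_checklist), contraposes to O(update_checklist ⊃ ~badge_in); with O(update_checklist) we get O(~badge_in).
Premise 9 is O(register_credential ⊃ badge_in); contrapositively O(~badge_in ⊃ ~register_credential). Since O(~badge_in) holds, K gives O(~register_credential).
Premise 6, O(open_valve ⊃ register_credential), contraposes to O(~register_credential ⊃ ~open_valve); with O(~register_credential) we get O(~open_valve).
Premise 11 is O(waive_permit ⊃ open_valve); contrapositively O(~open_valve ⊃ ~waive_permit). Since O(~open_valve) holds, K gives O(~waive_permit).
Applying K to premise 4 (O(~waive_permit ⊃ ~verify_disclosure)) and O(~waive_permit) yields O(~verify_disclosure).
Premises 3, 5, 8, 10, 12 do not contribute to this derivation.
Thus O(~verify_disclosure), which is F(verify_disclosure): verify_disclosure is forbidden.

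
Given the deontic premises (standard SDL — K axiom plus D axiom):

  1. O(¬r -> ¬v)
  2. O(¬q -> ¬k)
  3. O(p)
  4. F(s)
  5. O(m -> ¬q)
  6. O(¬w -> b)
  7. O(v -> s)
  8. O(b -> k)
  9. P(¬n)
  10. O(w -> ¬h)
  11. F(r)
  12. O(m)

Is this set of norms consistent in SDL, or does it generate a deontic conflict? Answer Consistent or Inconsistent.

Consistent

Premise 7 is O(v -> s), but O(v) is not derivable from the premises, so it does not yield O(s).
So O(s) is not derivable, and the apparent clash with O(¬s) does not arise.
A world satisfying every obligation exists (e.g. b=false, h=false, k=false, m=true, n=false, p=true, q=false, r=false, s=false, v=false, w=true); no atom is both obligatory and forbidden, so the set is consistent.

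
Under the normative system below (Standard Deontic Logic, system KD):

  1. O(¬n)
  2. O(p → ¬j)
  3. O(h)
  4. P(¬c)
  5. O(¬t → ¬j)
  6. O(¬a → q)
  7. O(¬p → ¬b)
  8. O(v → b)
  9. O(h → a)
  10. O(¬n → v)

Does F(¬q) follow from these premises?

No

Premise 6 is O(¬a → q), but O(¬a) is not derivable from the premises, so it does not yield O(q).
No other premise forces O(q). An ideal world satisfying every premise can still have ¬q true, so F(¬q) is not derivable.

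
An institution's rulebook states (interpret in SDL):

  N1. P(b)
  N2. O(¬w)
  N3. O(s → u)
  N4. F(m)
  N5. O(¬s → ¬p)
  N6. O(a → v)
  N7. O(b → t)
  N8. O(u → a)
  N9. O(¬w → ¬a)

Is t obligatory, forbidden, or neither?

Neither

Premise 7 is O(b → t), but O(b) is not derivable from the premises (the permission P(b) asserts only ¬O(¬b), not O(b)), so it does not yield O(t).
No premise or chain of K-axiom applications forces O(t), and none forces O(¬t). So t is neither obligatory nor forbidden under these norms.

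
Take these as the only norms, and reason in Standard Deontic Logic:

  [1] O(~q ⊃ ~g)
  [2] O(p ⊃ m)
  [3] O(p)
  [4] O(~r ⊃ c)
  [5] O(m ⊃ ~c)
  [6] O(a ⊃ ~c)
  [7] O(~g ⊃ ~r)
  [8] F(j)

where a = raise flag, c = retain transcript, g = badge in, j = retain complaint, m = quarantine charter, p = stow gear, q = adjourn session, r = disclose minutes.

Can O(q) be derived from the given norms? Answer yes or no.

Premise 3 gives O(p).
With premise 2, O(p ⊃ m), the K-axiom yields O(m).
Premise 5 is O(m ⊃ ~c); since O(m), deontic closure gives O(~c).
Premise 4, O(~r ⊃ c), contraposes to O(~c ⊃ r); with O(~c) we get O(r).
Premise 7 is O(~g ⊃ ~r); contrapositively O(r ⊃ g). Since O(r) holds, K gives O(g).
Premise 1 is O(~q ⊃ ~g); contrapositively O(g ⊃ q). Since O(g) holds, K gives O(q).
Premises 6, 8 do not contribute to this derivation.
So O(q) follows.

Yes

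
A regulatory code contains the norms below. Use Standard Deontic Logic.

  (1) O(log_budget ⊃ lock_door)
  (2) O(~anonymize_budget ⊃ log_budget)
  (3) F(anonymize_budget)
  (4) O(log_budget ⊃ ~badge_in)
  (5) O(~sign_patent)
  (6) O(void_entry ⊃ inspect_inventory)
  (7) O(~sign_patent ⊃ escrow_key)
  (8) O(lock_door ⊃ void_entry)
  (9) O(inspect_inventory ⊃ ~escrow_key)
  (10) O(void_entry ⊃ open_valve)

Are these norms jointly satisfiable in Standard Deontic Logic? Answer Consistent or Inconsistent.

Premise 5 states O(~sign_patent) outright.
With premise 7, O(~sign_patent ⊃ escrow_key), the K-axiom yields O(escrow_key).
The contrapositive of premise 9 (O(inspect_inventory ⊃ ~escrow_key)) is O(escrow_key ⊃ ~inspect_inventory), and O(escrow_key) is already established, so O(~inspect_inventory).
Premise 6 is O(void_entry ⊃ inspect_inventory); contrapositively O(~inspect_inventory ⊃ ~void_entry). Since O(~inspect_inventory) holds, K gives O(~void_entry).
Premise 8 is O(lock_door ⊃ void_entry); contrapositively O(~void_entry ⊃ ~lock_door). Since O(~void_entry) holds, K gives O(~lock_door).
Premise 1, O(log_budget ⊃ lock_door), contraposes to O(~lock_door ⊃ ~log_budget); with O(~lock_door) we get O(~log_budget).
The contrapositive of premise 2 (O(~anonymize_budget ⊃ log_budget)) is O(~log_budget ⊃ anonymize_budget), and O(~log_budget) is already established, so O(anonymize_budget).
Yet premise 3 is F(anonymize_budget), i.e. O(~anonymize_budget).
We now have both O(anonymize_budget) and O(~anonymize_budget) — anonymize_budget is simultaneously obligatory and forbidden, violating the D-axiom.

Inconsistent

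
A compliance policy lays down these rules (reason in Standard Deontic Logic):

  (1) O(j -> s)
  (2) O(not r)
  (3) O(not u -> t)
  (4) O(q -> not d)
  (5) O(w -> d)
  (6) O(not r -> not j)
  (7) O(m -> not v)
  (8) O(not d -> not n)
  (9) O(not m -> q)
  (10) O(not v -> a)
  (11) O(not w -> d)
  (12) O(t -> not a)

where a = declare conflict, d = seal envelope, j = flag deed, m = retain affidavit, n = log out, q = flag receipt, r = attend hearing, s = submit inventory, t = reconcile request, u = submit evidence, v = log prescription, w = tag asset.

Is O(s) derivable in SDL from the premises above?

Premise 1 is O(j -> s), but O(j) is not derivable from the premises, so it does not yield O(s).
No other premise forces O(s). An ideal world satisfying every premise can still have s false, so O(s) is not derivable.

No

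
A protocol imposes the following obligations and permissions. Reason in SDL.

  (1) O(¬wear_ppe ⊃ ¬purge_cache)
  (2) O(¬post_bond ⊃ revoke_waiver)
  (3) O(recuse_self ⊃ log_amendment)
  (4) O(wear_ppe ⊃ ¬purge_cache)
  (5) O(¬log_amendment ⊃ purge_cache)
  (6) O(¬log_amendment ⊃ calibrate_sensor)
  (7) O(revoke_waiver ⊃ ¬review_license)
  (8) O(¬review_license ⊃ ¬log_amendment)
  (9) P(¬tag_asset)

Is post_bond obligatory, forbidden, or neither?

By case analysis on wear_ppe: premise 4 gives O(wear_ppe ⊃ ¬purge_cache) and premise 1 gives O(¬wear_ppe ⊃ ¬purge_cache), so O(¬purge_cache) either way.
Premise 5 is O(¬log_amendment ⊃ purge_cache); contrapositively O(¬purge_cache ⊃ log_amendment). Since O(¬purge_cache) holds, K gives O(log_amendment).
Premise 8 is O(¬review_license ⊃ ¬log_amendment); contrapositively O(log_amendment ⊃ review_license). Since O(log_amendment) holds, K gives O(review_license).
The contrapositive of premise 7 (O(revoke_waiver ⊃ ¬review_license)) is O(review_license ⊃ ¬revoke_waiver), and O(review_license) is already established, so O(¬revoke_waiver).
Premise 2 is O(¬post_bond ⊃ revoke_waiver); contrapositively O(¬revoke_waiver ⊃ post_bond). Since O(¬revoke_waiver) holds, K gives O(post_bond).
Premises 3, 6, 9 do not contribute to this derivation.
Hence post_bond is obligatory.

Obligatory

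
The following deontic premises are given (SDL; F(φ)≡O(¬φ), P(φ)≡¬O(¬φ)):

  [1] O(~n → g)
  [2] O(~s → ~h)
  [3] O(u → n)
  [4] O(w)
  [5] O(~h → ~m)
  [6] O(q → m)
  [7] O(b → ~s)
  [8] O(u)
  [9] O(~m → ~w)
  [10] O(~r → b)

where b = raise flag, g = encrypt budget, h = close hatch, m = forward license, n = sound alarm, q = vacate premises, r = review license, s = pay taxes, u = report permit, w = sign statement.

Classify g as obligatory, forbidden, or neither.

Neither

Premise 1 is O(~n → g), but O(~n) is not derivable from the premises, so it does not yield O(g).
No premise or chain of K-axiom applications forces O(g), and none forces O(~g). So g is neither obligatory nor forbidden under these norms.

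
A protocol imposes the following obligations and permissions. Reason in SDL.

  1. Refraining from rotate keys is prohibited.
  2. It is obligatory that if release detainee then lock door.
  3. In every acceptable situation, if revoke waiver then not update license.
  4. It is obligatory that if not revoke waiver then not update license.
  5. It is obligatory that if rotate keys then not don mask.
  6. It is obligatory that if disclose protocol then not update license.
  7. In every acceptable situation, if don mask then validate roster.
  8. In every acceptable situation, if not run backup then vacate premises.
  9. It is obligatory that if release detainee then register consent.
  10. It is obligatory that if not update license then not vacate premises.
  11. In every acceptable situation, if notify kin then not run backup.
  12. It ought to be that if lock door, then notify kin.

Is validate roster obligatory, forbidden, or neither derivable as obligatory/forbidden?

Neither

Premise 7 is O(don_mask → validate_roster), but O(don_mask) is not derivable from the premises, so it does not yield O(validate_roster).
No premise or chain of K-axiom applications forces O(validate_roster), and none forces O(¬validate_roster). So validate_roster is neither obligatory nor forbidden under these norms.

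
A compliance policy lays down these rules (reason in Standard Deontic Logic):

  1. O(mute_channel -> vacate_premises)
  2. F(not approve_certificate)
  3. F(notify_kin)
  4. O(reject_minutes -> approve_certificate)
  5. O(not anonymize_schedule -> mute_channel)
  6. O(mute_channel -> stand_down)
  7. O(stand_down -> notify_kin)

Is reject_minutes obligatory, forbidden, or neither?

Premise 4 is O(reject_minutes -> approve_certificate); even if O(approve_certificate) held, inferring O(reject_minutes) would be affirming the consequent — invalid.
No premise or chain of K-axiom applications forces O(reject_minutes), and none forces O(not reject_minutes). So reject_minutes is neither obligatory nor forbidden under these norms.

Neither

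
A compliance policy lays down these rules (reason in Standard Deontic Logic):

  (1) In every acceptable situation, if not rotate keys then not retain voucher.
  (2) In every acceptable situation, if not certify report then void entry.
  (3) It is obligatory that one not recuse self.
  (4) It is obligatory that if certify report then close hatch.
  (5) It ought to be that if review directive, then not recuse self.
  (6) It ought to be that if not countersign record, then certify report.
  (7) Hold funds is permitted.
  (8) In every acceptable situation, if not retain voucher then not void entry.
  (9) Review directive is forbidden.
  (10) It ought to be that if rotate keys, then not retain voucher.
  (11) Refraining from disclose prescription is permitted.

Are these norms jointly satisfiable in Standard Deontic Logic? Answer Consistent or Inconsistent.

Consistent

Premise 5 is O(review_directive → ¬recuse_self); even if O(¬recuse_self) held, inferring O(review_directive) would be affirming the consequent — invalid.
So O(review_directive) is not derivable, and the apparent clash with O(¬review_directive) does not arise.
A world satisfying every obligation exists (e.g. certify_report=true, close_hatch=true, countersign_record=false, disclose_prescription=false, hold_funds=false, recuse_self=false, retain_voucher=false, review_directive=false, rotate_keys=false, void_entry=false); no atom is both obligatory and forbidden, so the set is consistent.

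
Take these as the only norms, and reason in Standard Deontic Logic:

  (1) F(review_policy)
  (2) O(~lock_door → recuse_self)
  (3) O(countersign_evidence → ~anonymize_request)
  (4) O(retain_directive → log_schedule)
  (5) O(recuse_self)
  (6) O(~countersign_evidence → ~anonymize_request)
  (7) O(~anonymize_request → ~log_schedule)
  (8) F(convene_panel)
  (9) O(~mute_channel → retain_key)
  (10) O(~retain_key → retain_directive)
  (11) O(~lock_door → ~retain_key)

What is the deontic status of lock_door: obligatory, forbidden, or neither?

Obligatory

Premises 6 and 3 are O(~countersign_evidence → ~anonymize_request) and O(countersign_evidence → ~anonymize_request); every ideal world satisfies ~countersign_evidence or countersign_evidence, so in either case ~anonymize_request holds — hence O(~anonymize_request).
With premise 7, O(~anonymize_request → ~log_schedule), the K-axiom yields O(~log_schedule).
The contrapositive of premise 4 (O(retain_directive → log_schedule)) is O(~log_schedule → ~retain_directive), and O(~log_schedule) is already established, so O(~retain_directive).
Premise 10 is O(~retain_key → retain_directive); contrapositively O(~retain_directive → retain_key). Since O(~retain_directive) holds, K gives O(retain_key).
The contrapositive of premise 11 (O(~lock_door → ~retain_key)) is O(retain_key → lock_door), and O(retain_key) is already established, so O(lock_door).
Premises 1, 2, 5, 8, 9 do not contribute to this derivation.
Hence lock_door is obligatory.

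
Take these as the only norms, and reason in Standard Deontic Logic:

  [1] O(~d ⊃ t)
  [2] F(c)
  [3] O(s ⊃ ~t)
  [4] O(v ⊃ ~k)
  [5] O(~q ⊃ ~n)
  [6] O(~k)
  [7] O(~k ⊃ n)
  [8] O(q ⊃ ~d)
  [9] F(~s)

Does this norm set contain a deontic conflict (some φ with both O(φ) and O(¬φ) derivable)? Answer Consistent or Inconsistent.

Premise 6 states O(~k) outright.
Applying K to premise 7 (O(~k ⊃ n)) and O(~k) yields O(n).
The contrapositive of premise 5 (O(~q ⊃ ~n)) is O(n ⊃ q), and O(n) is already established, so O(q).
With premise 8, O(q ⊃ ~d), the K-axiom yields O(~d).
With premise 1, O(~d ⊃ t), the K-axiom yields O(t).
The contrapositive of premise 3 (O(s ⊃ ~t)) is O(t ⊃ ~s), and O(t) is already established, so O(~s).
But premise 9, F(~s), means O(s).
We now have both O(~s) and O(s) — s is simultaneously obligatory and forbidden, violating the D-axiom.

Inconsistent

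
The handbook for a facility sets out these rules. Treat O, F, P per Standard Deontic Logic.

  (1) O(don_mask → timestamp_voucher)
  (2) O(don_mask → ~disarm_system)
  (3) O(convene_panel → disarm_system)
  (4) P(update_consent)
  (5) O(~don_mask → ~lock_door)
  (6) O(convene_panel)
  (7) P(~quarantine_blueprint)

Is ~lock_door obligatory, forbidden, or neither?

Obligatory

Premise 6 states O(convene_panel) outright.
Applying K to premise 3 (O(convene_panel → disarm_system)) and O(convene_panel) yields O(disarm_system).
Premise 2 is O(don_mask → ~disarm_system); contrapositively O(disarm_system → ~don_mask). Since O(disarm_system) holds, K gives O(~don_mask).
Applying K to premise 5 (O(~don_mask → ~lock_door)) and O(~don_mask) yields O(~lock_door).
Premises 1, 4, 7 do not contribute to this derivation.
Hence ~lock_door is obligatory.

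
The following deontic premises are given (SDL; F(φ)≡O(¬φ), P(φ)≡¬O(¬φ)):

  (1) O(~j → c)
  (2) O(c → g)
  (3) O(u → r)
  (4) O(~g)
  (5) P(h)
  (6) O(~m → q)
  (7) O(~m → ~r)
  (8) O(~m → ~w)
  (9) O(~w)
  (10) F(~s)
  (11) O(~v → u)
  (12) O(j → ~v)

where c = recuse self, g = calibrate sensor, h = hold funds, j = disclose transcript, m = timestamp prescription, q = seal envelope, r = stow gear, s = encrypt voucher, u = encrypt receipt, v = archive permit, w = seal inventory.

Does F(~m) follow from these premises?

Yes

Premise 4 gives O(~g).
The contrapositive of premise 2 (O(c → g)) is O(~g → ~c), and O(~g) is already established, so O(~c).
The contrapositive of premise 1 (O(~j → c)) is O(~c → j), and O(~c) is already established, so O(j).
Applying K to premise 12 (O(j → ~v)) and O(j) yields O(~v).
Applying K to premise 11 (O(~v → u)) and O(~v) yields O(u).
From O(u) and premise 3, O(u → r), we obtain O(r).
Premise 7, O(~m → ~r), contraposes to O(r → m); with O(r) we get O(m).
Premises 5, 6, 8, 9, 10 do not contribute to this derivation.
So O(m) holds, i.e. F(~m). The claim follows.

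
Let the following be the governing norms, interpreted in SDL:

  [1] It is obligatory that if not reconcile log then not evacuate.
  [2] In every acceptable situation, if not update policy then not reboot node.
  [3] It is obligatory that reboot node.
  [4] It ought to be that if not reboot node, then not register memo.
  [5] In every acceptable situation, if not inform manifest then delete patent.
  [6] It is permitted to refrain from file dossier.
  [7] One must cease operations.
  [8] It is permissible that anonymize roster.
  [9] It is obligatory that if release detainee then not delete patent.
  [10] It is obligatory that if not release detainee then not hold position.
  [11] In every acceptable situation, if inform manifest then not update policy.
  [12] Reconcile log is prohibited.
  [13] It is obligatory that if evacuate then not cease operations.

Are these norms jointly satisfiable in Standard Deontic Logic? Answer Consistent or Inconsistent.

Consistent

Premise 13 is O(evacuate → ¬cease_operations), but O(evacuate) is not derivable from the premises, so it does not yield O(¬cease_operations).
So O(¬cease_operations) is not derivable, and the apparent clash with O(cease_operations) does not arise.
A world satisfying every obligation exists (e.g. anonymize_roster=false, cease_operations=true, delete_patent=true, evacuate=false, file_dossier=false, hold_position=false, inform_manifest=false, reboot_node=true, reconcile_log=false, register_memo=false, release_detainee=false, update_policy=true); no atom is both obligatory and forbidden, so the set is consistent.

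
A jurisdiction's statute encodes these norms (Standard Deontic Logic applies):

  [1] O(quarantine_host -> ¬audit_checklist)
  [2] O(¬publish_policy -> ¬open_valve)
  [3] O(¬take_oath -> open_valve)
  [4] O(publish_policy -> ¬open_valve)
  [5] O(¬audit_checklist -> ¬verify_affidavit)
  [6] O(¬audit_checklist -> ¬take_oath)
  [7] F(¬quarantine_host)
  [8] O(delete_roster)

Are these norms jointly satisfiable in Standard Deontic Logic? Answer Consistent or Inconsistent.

Premises 4 and 2 are O(publish_policy -> ¬open_valve) and O(¬publish_policy -> ¬open_valve); every ideal world satisfies publish_policy or ¬publish_policy, so in either case ¬open_valve holds — hence O(¬open_valve).
The contrapositive of premise 3 (O(¬take_oath -> open_valve)) is O(¬open_valve -> take_oath), and O(¬open_valve) is already established, so O(take_oath).
Premise 6 is O(¬audit_checklist -> ¬take_oath); contrapositively O(take_oath -> audit_checklist). Since O(take_oath) holds, K gives O(audit_checklist).
The contrapositive of premise 1 (O(quarantine_host -> ¬audit_checklist)) is O(audit_checklist -> ¬quarantine_host), and O(audit_checklist) is already established, so O(¬quarantine_host).
Yet premise 7 is F(¬quarantine_host), i.e. O(quarantine_host).
We now have both O(¬quarantine_host) and O(quarantine_host) — quarantine_host is simultaneously obligatory and forbidden, violating the D-axiom.

Inconsistent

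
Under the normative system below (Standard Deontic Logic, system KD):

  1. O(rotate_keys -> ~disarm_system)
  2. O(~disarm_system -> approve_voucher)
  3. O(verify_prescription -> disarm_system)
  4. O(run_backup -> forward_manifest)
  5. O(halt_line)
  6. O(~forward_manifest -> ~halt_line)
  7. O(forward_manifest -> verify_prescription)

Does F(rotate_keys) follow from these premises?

Yes

Premise 5 states O(halt_line) outright.
Premise 6 is O(~forward_manifest -> ~halt_line); contrapositively O(halt_line -> forward_manifest). Since O(halt_line) holds, K gives O(forward_manifest).
Applying K to premise 7 (O(forward_manifest -> verify_prescription)) and O(forward_manifest) yields O(verify_prescription).
From O(verify_prescription) and premise 3, O(verify_prescription -> disarm_system), we obtain O(disarm_system).
Premise 1, O(rotate_keys -> ~disarm_system), contraposes to O(disarm_system -> ~rotate_keys); with O(disarm_system) we get O(~rotate_keys).
Premises 2, 4 do not contribute to this derivation.
So O(~rotate_keys) holds, i.e. F(rotate_keys). The claim follows.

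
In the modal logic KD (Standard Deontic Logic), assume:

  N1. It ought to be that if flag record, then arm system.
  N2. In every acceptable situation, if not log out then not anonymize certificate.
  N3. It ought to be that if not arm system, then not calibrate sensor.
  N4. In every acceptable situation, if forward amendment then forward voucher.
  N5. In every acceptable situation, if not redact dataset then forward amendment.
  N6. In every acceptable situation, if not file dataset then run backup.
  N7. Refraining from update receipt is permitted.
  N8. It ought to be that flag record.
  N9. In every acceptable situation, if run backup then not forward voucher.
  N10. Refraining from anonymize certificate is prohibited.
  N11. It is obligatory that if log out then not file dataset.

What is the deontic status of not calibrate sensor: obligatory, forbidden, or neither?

Neither

Premise 3 is O(¬arm_system → ¬calibrate_sensor), but O(¬arm_system) is not derivable from the premises, so it does not yield O(¬calibrate_sensor).
No premise or chain of K-axiom applications forces O(¬calibrate_sensor), and none forces O(calibrate_sensor). So ¬calibrate_sensor is neither obligatory nor forbidden under these norms.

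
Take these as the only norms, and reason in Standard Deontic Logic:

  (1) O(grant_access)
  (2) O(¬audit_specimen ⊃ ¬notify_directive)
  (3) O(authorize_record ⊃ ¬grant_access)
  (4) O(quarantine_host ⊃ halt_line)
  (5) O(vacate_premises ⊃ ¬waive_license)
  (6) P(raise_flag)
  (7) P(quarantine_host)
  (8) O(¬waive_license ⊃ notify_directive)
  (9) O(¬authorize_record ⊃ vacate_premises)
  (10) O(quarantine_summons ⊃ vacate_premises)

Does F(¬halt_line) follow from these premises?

No

Premise 4 is O(quarantine_host ⊃ halt_line), but O(quarantine_host) is not derivable from the premises (the permission P(quarantine_host) asserts only ¬O(¬quarantine_host), not O(quarantine_host)), so it does not yield O(halt_line).
No other premise forces O(halt_line). An ideal world satisfying every premise can still have ¬halt_line true, so F(¬halt_line) is not derivable.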